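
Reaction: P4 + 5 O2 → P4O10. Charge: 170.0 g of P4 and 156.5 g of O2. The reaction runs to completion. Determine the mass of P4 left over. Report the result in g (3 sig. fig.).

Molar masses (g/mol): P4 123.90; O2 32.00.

n(P4) = 170.0 / 123.90 = 1.372 mol
n(O2) = 156.5 / 32.00 = 4.891 mol
n/ν for P4 = 1.372/1 = 1.372
n/ν for O2 = 4.891/5 = 0.9782
Smallest n/ν is O2 → limiting reagent.
P4 consumed = (1/5) × 4.891 = 0.9782 mol
P4 remaining = 1.372 − 0.9782 = 0.3938 mol
mass = 0.3938 × 123.90 = 48.79 g

48.8 g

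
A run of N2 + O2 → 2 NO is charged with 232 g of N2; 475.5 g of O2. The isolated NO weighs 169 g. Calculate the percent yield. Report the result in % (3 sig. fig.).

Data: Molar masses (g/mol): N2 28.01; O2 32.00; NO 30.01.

34.0 %

n(N2) = 232.0 / 28.01 = 8.283 mol
n(O2) = 475.5 / 32.00 = 14.86 mol
n/ν → N2: 8.283, O2: 14.86; N2 is limiting.
theoretical n(NO) = (2/1) × 8.283 = 16.57 mol → 497.3 g
% yield = 169 / 497.3 × 100 = 33.98 %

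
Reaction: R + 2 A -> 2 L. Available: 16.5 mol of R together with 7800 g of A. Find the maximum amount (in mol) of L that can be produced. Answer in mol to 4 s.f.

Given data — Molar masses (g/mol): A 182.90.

33.00 mol

n(R) = 16.50 mol
n(A) = 7800 / 182.90 = 42.65 mol
n/ν for R = 16.50/1 = 16.50
n/ν for A = 42.65/2 = 21.33
Smallest n/ν is R → limiting reagent.
n(L) = (2/1) × 16.50 = 33.00 mol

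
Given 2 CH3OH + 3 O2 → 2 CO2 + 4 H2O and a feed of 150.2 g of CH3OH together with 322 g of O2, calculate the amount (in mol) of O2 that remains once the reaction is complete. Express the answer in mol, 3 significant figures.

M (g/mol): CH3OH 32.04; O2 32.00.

n(CH3OH) = 150.2 / 32.04 = 4.688 mol
n(O2) = 322.0 / 32.00 = 10.06 mol
n/ν for CH3OH = 4.688/2 = 2.344
n/ν for O2 = 10.06/3 = 3.353
Smallest n/ν is CH3OH → limiting reagent.
O2 consumed = (3/2) × 4.688 = 7.032 mol
O2 remaining = 10.06 − 7.032 = 3.028 mol

3.03 mol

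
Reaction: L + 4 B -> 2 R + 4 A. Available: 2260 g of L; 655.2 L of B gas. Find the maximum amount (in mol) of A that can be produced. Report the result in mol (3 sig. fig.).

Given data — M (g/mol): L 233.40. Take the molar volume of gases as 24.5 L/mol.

n(L) = 2260 / 233.40 = 9.683 mol
n(B) = 655.2 / 24.5 = 26.74 mol
n/ν → L: 9.683, B: 6.685; B is limiting.
n(A) = (4/4) × 26.74 = 26.74 mol

26.7 mol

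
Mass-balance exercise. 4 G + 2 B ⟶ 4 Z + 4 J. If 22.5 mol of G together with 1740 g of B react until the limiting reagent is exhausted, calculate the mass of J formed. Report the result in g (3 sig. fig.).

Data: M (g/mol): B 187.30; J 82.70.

n(G) = 22.50 mol
n(B) = 1740 / 187.30 = 9.290 mol
n/ν for G = 22.50/4 = 5.625
n/ν for B = 9.290/2 = 4.645
Smallest n/ν is B → limiting reagent.
n(J) = (4/2) × 9.290 = 18.58 mol
mass = 18.58 × 82.70 = 1537 g

1540 g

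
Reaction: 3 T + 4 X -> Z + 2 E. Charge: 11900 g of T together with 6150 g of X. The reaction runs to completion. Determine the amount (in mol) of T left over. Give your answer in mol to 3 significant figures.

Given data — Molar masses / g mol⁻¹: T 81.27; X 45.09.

n(T) = 11900 / 81.27 = 146.4 mol
n(X) = 6150 / 45.09 = 136.4 mol
n/ν → T: 48.80, X: 34.10; X is limiting.
T consumed = (3/4) × 136.4 = 102.3 mol
T remaining = 146.4 − 102.3 = 44.10 mol

44.1 mol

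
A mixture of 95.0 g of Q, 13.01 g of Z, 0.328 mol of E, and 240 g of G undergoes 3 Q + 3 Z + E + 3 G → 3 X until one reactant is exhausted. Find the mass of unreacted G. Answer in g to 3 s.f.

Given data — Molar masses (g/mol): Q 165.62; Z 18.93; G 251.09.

n(Q) = 95.00 / 165.62 = 0.5736 mol
n(Z) = 13.01 / 18.93 = 0.6873 mol
n(E) = 0.3280 mol
n(G) = 240.0 / 251.09 = 0.9558 mol
n/ν for Q = 0.5736/3 = 0.1912
n/ν for Z = 0.6873/3 = 0.2291
n/ν for E = 0.3280/1 = 0.3280
n/ν for G = 0.9558/3 = 0.3186
Smallest n/ν is Q → limiting reagent.
G consumed = (3/3) × 0.5736 = 0.5736 mol
G remaining = 0.9558 − 0.5736 = 0.3822 mol
mass = 0.3822 × 251.09 = 95.97 g

96.0 g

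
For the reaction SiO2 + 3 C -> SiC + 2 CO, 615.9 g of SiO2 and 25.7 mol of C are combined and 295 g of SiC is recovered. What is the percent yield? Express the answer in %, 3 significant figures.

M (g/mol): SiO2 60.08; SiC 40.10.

85.9 %

n(SiO2) = 615.9 / 60.08 = 10.25 mol
n(C) = 25.70 mol
n/ν for SiO2 = 10.25/1 = 10.25
n/ν for C = 25.70/3 = 8.567
Smallest n/ν is C → limiting reagent.
theoretical n(SiC) = (1/3) × 25.70 = 8.567 mol → 343.5 g
% yield = 295 / 343.5 × 100 = 85.88 %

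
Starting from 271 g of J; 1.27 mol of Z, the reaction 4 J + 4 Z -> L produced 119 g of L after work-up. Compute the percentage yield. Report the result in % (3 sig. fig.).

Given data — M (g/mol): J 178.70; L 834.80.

n(J) = 271.0 / 178.70 = 1.517 mol
n(Z) = 1.270 mol
n/ν for J = 1.517/4 = 0.3793
n/ν for Z = 1.270/4 = 0.3175
Smallest n/ν is Z → limiting reagent.
theoretical n(L) = (1/4) × 1.270 = 0.3175 mol → 265.0 g
% yield = 119 / 265.0 × 100 = 44.91 %

44.9 %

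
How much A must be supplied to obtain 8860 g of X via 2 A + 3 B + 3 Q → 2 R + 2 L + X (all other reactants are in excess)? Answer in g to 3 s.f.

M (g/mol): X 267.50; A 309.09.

n(X) = 8860 / 267.50 = 33.12 mol
n(A) = (2/1) × 33.12 = 66.24 mol
mass = 66.24 × 309.09 = 20470 g

20500 g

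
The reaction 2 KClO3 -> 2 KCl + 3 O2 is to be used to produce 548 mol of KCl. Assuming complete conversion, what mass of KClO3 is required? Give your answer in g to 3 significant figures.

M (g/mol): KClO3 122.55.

n(KCl) = 548.0 mol
n(KClO3) = (2/2) × 548.0 = 548.0 mol
mass = 548.0 × 122.55 = 67160 g

67200 g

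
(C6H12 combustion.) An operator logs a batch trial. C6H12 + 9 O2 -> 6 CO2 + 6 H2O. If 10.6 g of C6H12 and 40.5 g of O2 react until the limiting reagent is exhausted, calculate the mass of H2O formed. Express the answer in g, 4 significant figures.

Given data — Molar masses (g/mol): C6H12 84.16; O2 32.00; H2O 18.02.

n(C6H12) = 10.60 / 84.16 = 0.1260 mol
n(O2) = 40.50 / 32.00 = 1.266 mol
n/ν → C6H12: 0.1260, O2: 0.1407; C6H12 is limiting.
n(H2O) = (6/1) × 0.1260 = 0.7560 mol
mass = 0.7560 × 18.02 = 13.62 g

13.62 g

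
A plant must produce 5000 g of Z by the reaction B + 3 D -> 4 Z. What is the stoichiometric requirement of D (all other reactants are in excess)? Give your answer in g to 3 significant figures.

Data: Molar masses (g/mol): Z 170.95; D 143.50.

n(Z) = 5000 / 170.95 = 29.25 mol
n(D) = (3/4) × 29.25 = 21.94 mol
mass = 21.94 × 143.50 = 3148 g

3150 g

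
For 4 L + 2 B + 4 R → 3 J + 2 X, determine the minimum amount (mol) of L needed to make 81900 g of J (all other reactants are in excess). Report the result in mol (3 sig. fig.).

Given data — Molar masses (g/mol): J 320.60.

341 mol

n(J) = 81900 / 320.60 = 255.5 mol
n(L) = (4/3) × 255.5 = 340.7 mol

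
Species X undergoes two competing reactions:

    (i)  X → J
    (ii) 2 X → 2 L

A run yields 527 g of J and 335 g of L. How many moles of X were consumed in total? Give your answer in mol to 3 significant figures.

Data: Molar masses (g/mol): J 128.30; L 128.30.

n(J) = 527 / 128.30 = 4.108 mol
n(L) = 335 / 128.30 = 2.611 mol
n(X) via (i) = (1/1)×4.108 = 4.108 mol
n(X) via (ii) = (2/2)×2.611 = 2.611 mol
total n(X) = 4.108 + 2.611 = 6.719 mol

6.72 mol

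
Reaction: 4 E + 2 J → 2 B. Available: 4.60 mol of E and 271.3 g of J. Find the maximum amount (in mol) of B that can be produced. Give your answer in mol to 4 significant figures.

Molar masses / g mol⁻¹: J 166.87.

n(E) = 4.600 mol
n(J) = 271.3 / 166.87 = 1.626 mol
n/ν → E: 1.150, J: 0.8130; J is limiting.
n(B) = (2/2) × 1.626 = 1.626 mol

1.626 mol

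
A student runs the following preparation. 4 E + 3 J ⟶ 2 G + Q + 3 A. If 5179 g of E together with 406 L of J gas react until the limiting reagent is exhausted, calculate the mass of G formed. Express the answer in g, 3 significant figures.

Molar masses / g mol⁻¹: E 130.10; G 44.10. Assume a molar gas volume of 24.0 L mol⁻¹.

497 g

n(E) = 5179 / 130.10 = 39.81 mol
n(J) = 406.0 / 24.0 = 16.92 mol
n/ν for E = 39.81/4 = 9.953
n/ν for J = 16.92/3 = 5.640
Smallest n/ν is J → limiting reagent.
n(G) = (2/3) × 16.92 = 11.28 mol
mass = 11.28 × 44.10 = 497.4 g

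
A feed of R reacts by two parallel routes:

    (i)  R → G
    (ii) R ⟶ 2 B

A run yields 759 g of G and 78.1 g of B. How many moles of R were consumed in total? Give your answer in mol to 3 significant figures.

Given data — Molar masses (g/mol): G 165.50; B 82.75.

n(G) = 759 / 165.50 = 4.586 mol
n(B) = 78.1 / 82.75 = 0.9438 mol
n(R) via (i) = (1/1)×4.586 = 4.586 mol
n(R) via (ii) = (1/2)×0.9438 = 0.4719 mol
total n(R) = 4.586 + 0.4719 = 5.058 mol

5.06 mol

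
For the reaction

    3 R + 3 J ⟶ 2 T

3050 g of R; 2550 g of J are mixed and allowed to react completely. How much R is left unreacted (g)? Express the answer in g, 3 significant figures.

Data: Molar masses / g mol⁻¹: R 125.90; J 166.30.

n(R) = 3050 / 125.90 = 24.23 mol
n(J) = 2550 / 166.30 = 15.33 mol
n/ν for R = 24.23/3 = 8.077
n/ν for J = 15.33/3 = 5.110
Smallest n/ν is J → limiting reagent.
R consumed = (3/3) × 15.33 = 15.33 mol
R remaining = 24.23 − 15.33 = 8.900 mol
mass = 8.900 × 125.90 = 1121 g

1120 g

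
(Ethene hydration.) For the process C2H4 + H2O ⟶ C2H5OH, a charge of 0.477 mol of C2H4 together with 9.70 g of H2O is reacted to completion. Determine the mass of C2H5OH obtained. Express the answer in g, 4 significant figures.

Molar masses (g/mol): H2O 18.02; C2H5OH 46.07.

21.98 g

n(C2H4) = 0.4770 mol
n(H2O) = 9.700 / 18.02 = 0.5383 mol
n/ν for C2H4 = 0.4770/1 = 0.4770
n/ν for H2O = 0.5383/1 = 0.5383
Smallest n/ν is C2H4 → limiting reagent.
n(C2H5OH) = (1/1) × 0.4770 = 0.4770 mol
mass = 0.4770 × 46.07 = 21.98 g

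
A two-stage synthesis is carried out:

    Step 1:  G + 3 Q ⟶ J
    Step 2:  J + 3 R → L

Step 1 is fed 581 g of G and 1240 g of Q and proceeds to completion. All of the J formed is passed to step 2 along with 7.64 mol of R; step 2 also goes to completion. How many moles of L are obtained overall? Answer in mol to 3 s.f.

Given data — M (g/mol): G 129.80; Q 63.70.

Step 1:
n(G) = 581.0 / 129.80 = 4.476 mol
n(Q) = 1240 / 63.70 = 19.47 mol
n/ν for G = 4.476/1 = 4.476
n/ν for Q = 19.47/3 = 6.490
Smallest n/ν is G → limiting reagent.
n(J) produced = (1/1) × 4.476 = 4.476 mol
Step 2:
n(J) available = 4.476 mol
n(R) = 7.640 mol
n/ν for J = 4.476/1 = 4.476
n/ν for R = 7.640/3 = 2.547
Smallest n/ν is R → limiting reagent.
n(L) = (1/3) × 7.640 = 2.547 mol

2.55 mol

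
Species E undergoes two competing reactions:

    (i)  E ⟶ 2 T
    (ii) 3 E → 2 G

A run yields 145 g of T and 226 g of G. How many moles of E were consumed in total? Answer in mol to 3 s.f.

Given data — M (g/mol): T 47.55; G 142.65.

n(T) = 145 / 47.55 = 3.049 mol
n(G) = 226 / 142.65 = 1.584 mol
n(E) via (i) = (1/2)×3.049 = 1.525 mol
n(E) via (ii) = (3/2)×1.584 = 2.376 mol
total n(E) = 1.525 + 2.376 = 3.901 mol

3.90 mol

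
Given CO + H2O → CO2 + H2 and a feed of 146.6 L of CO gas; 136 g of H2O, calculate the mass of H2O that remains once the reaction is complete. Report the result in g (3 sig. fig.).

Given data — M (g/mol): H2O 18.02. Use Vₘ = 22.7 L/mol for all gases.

19.6 g

n(CO) = 146.6 / 22.7 = 6.458 mol
n(H2O) = 136.0 / 18.02 = 7.547 mol
n/ν for CO = 6.458/1 = 6.458
n/ν for H2O = 7.547/1 = 7.547
Smallest n/ν is CO → limiting reagent.
H2O consumed = (1/1) × 6.458 = 6.458 mol
H2O remaining = 7.547 − 6.458 = 1.089 mol
mass = 1.089 × 18.02 = 19.62 g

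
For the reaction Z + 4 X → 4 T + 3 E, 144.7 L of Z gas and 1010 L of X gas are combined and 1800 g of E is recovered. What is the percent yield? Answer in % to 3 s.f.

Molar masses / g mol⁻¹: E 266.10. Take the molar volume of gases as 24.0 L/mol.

n(Z) = 144.7 / 24.0 = 6.029 mol
n(X) = 1010 / 24.0 = 42.08 mol
n/ν → Z: 6.029, X: 10.52; Z is limiting.
theoretical n(E) = (3/1) × 6.029 = 18.09 mol → 4814 g
% yield = 1800 / 4814 × 100 = 37.39 %

37.4 %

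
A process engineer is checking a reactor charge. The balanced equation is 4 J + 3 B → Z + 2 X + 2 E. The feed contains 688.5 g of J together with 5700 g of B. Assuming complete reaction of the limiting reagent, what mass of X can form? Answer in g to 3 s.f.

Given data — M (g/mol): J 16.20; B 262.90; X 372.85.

5390 g

n(J) = 688.5 / 16.20 = 42.50 mol
n(B) = 5700 / 262.90 = 21.68 mol
n/ν for J = 42.50/4 = 10.63
n/ν for B = 21.68/3 = 7.227
Smallest n/ν is B → limiting reagent.
n(X) = (2/3) × 21.68 = 14.45 mol
mass = 14.45 × 372.85 = 5388 g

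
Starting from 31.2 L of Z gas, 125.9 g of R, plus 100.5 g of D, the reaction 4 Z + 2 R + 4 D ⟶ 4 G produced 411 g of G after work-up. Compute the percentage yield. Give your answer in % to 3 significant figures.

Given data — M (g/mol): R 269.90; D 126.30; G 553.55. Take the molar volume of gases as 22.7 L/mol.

n(Z) = 31.20 / 22.7 = 1.374 mol
n(R) = 125.9 / 269.90 = 0.4665 mol
n(D) = 100.5 / 126.30 = 0.7957 mol
n/ν for Z = 1.374/4 = 0.3435
n/ν for R = 0.4665/2 = 0.2333
n/ν for D = 0.7957/4 = 0.1989
Smallest n/ν is D → limiting reagent.
theoretical n(G) = (4/4) × 0.7957 = 0.7957 mol → 440.5 g
% yield = 411 / 440.5 × 100 = 93.30 %

93.3 %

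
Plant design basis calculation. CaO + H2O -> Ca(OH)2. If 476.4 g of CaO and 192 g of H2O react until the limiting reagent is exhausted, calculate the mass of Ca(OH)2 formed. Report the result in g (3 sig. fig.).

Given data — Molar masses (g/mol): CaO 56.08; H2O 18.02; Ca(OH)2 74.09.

629 g

n(CaO) = 476.4 / 56.08 = 8.495 mol
n(H2O) = 192.0 / 18.02 = 10.65 mol
n/ν for CaO = 8.495/1 = 8.495
n/ν for H2O = 10.65/1 = 10.65
Smallest n/ν is CaO → limiting reagent.
n(Ca(OH)2) = (1/1) × 8.495 = 8.495 mol
mass = 8.495 × 74.09 = 629.4 g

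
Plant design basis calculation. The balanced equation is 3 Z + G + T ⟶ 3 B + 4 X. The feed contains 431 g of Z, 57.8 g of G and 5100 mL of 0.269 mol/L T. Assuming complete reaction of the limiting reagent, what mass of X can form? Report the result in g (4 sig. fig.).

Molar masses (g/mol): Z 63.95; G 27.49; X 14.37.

n(Z) = 431.0 / 63.95 = 6.740 mol
n(G) = 57.80 / 27.49 = 2.103 mol
n(T) = 0.269 × 5100/1000 = 1.372 mol
n/ν for Z = 6.740/3 = 2.247
n/ν for G = 2.103/1 = 2.103
n/ν for T = 1.372/1 = 1.372
Smallest n/ν is T → limiting reagent.
n(X) = (4/1) × 1.372 = 5.488 mol
mass = 5.488 × 14.37 = 78.86 g

78.86 g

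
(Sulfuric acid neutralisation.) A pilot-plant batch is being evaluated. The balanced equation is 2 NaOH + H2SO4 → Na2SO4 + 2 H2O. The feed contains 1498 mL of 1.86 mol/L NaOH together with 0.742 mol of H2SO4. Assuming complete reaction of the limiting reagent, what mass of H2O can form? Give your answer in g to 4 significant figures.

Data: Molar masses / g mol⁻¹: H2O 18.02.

n(NaOH) = 1.86 × 1498/1000 = 2.786 mol
n(H2SO4) = 0.7420 mol
n/ν → NaOH: 1.393, H2SO4: 0.7420; H2SO4 is limiting.
n(H2O) = (2/1) × 0.7420 = 1.484 mol
mass = 1.484 × 18.02 = 26.74 g

26.74 g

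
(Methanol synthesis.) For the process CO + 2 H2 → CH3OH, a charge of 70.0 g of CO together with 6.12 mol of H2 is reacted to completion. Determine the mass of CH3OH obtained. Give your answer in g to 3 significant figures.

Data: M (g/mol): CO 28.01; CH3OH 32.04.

80.1 g

n(CO) = 70.00 / 28.01 = 2.499 mol
n(H2) = 6.120 mol
n/ν → CO: 2.499, H2: 3.060; CO is limiting.
n(CH3OH) = (1/1) × 2.499 = 2.499 mol
mass = 2.499 × 32.04 = 80.07 g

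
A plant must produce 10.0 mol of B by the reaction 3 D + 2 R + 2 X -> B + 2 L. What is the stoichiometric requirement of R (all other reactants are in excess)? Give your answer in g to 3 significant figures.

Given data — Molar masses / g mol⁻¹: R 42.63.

n(B) = 10.00 mol
n(R) = (2/1) × 10.00 = 20.00 mol
mass = 20.00 × 42.63 = 852.6 g

853 g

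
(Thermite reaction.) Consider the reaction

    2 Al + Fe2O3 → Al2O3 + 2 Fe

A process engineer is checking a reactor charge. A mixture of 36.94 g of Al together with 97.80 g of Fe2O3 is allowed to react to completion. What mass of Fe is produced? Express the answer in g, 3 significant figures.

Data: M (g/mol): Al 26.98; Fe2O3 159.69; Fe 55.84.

n(Al) = 36.94 / 26.98 = 1.369 mol
n(Fe2O3) = 97.80 / 159.69 = 0.6124 mol
n/ν for Al = 1.369/2 = 0.6845
n/ν for Fe2O3 = 0.6124/1 = 0.6124
Smallest n/ν is Fe2O3 → limiting reagent.
n(Fe) = (2/1) × 0.6124 = 1.225 mol
mass = 1.225 × 55.84 = 68.40 g

68.4 g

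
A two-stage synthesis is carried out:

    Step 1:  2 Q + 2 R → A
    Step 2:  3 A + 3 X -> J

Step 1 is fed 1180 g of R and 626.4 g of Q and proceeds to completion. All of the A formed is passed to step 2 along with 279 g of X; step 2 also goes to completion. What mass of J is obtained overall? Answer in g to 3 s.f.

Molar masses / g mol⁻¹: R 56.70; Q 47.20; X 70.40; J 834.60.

Step 1:
n(R) = 1180 / 56.70 = 20.81 mol
n(Q) = 626.4 / 47.20 = 13.27 mol
n/ν for R = 20.81/2 = 10.41
n/ν for Q = 13.27/2 = 6.635
Smallest n/ν is Q → limiting reagent.
n(A) produced = (1/2) × 13.27 = 6.635 mol
Step 2:
n(A) available = 6.635 mol
n(X) = 279.0 / 70.40 = 3.963 mol
n/ν for A = 6.635/3 = 2.212
n/ν for X = 3.963/3 = 1.321
Smallest n/ν is X → limiting reagent.
n(J) = (1/3) × 3.963 = 1.321 mol
mass = 1.321 × 834.60 = 1103 g

1100 g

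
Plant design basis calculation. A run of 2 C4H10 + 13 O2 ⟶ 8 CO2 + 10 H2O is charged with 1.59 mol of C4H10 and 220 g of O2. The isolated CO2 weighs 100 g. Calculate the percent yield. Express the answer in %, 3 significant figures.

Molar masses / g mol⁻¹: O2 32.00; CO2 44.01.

n(C4H10) = 1.590 mol
n(O2) = 220.0 / 32.00 = 6.875 mol
n/ν for C4H10 = 1.590/2 = 0.7950
n/ν for O2 = 6.875/13 = 0.5288
Smallest n/ν is O2 → limiting reagent.
theoretical n(CO2) = (8/13) × 6.875 = 4.231 mol → 186.2 g
% yield = 100 / 186.2 × 100 = 53.71 %

53.7 %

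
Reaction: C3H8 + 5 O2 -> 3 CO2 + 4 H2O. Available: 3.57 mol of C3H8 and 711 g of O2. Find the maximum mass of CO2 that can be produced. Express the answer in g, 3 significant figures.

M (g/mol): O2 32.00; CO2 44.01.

n(C3H8) = 3.570 mol
n(O2) = 711.0 / 32.00 = 22.22 mol
n/ν for C3H8 = 3.570/1 = 3.570
n/ν for O2 = 22.22/5 = 4.444
Smallest n/ν is C3H8 → limiting reagent.
n(CO2) = (3/1) × 3.570 = 10.71 mol
mass = 10.71 × 44.01 = 471.3 g

471 g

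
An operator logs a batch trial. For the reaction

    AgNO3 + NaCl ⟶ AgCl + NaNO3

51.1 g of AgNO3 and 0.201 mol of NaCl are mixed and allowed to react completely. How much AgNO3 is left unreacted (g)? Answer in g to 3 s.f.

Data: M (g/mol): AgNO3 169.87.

17.0 g

n(AgNO3) = 51.10 / 169.87 = 0.3008 mol
n(NaCl) = 0.2010 mol
n/ν for AgNO3 = 0.3008/1 = 0.3008
n/ν for NaCl = 0.2010/1 = 0.2010
Smallest n/ν is NaCl → limiting reagent.
AgNO3 consumed = (1/1) × 0.2010 = 0.2010 mol
AgNO3 remaining = 0.3008 − 0.2010 = 0.09980 mol
mass = 0.09980 × 169.87 = 16.95 g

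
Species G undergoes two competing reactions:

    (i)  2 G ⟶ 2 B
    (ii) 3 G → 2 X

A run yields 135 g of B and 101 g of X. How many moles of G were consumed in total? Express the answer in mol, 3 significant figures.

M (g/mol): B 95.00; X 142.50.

2.48 mol

n(B) = 135 / 95.00 = 1.421 mol
n(X) = 101 / 142.50 = 0.7088 mol
n(G) via (i) = (2/2)×1.421 = 1.421 mol
n(G) via (ii) = (3/2)×0.7088 = 1.063 mol
total n(G) = 1.421 + 1.063 = 2.484 mol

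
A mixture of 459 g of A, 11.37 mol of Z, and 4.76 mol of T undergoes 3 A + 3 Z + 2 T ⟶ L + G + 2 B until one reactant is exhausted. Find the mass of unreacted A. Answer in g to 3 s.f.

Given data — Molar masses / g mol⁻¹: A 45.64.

n(A) = 459.0 / 45.64 = 10.06 mol
n(Z) = 11.37 mol
n(T) = 4.760 mol
n/ν → A: 3.353, Z: 3.790, T: 2.380; T is limiting.
A consumed = (3/2) × 4.760 = 7.140 mol
A remaining = 10.06 − 7.140 = 2.920 mol
mass = 2.920 × 45.64 = 133.3 g

133 g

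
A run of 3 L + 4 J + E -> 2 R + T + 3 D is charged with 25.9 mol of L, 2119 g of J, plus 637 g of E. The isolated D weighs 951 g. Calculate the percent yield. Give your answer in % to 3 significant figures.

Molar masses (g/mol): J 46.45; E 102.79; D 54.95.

93.1 %

n(L) = 25.90 mol
n(J) = 2119 / 46.45 = 45.62 mol
n(E) = 637.0 / 102.79 = 6.197 mol
n/ν for L = 25.90/3 = 8.633
n/ν for J = 45.62/4 = 11.41
n/ν for E = 6.197/1 = 6.197
Smallest n/ν is E → limiting reagent.
theoretical n(D) = (3/1) × 6.197 = 18.59 mol → 1022 g
% yield = 951 / 1022 × 100 = 93.05 %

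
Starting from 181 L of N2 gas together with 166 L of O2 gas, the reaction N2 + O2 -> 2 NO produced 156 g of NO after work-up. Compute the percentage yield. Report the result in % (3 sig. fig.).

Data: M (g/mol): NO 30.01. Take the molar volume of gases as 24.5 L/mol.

38.4 %

n(N2) = 181.0 / 24.5 = 7.388 mol
n(O2) = 166.0 / 24.5 = 6.776 mol
n/ν for N2 = 7.388/1 = 7.388
n/ν for O2 = 6.776/1 = 6.776
Smallest n/ν is O2 → limiting reagent.
theoretical n(NO) = (2/1) × 6.776 = 13.55 mol → 406.6 g
% yield = 156 / 406.6 × 100 = 38.37 %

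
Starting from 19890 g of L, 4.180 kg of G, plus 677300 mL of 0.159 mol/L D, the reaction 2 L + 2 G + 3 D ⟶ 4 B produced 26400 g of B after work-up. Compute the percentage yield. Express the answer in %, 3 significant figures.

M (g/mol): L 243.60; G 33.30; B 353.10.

52.1 %

n(L) = 19890 / 243.60 = 81.65 mol
n(G) = 4.180×1000 / 33.30 = 125.5 mol
n(D) = 0.159 × 677300/1000 = 107.7 mol
n/ν for L = 81.65/2 = 40.83
n/ν for G = 125.5/2 = 62.75
n/ν for D = 107.7/3 = 35.90
Smallest n/ν is D → limiting reagent.
theoretical n(B) = (4/3) × 107.7 = 143.6 mol → 50710 g
% yield = 26400 / 50710 × 100 = 52.06 %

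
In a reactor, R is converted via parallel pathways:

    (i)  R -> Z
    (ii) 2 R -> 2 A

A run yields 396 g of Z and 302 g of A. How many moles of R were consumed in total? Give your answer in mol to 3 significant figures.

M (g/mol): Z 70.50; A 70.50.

n(Z) = 396 / 70.50 = 5.617 mol
n(A) = 302 / 70.50 = 4.284 mol
n(R) via (i) = (1/1)×5.617 = 5.617 mol
n(R) via (ii) = (2/2)×4.284 = 4.284 mol
total n(R) = 5.617 + 4.284 = 9.901 mol

9.90 mol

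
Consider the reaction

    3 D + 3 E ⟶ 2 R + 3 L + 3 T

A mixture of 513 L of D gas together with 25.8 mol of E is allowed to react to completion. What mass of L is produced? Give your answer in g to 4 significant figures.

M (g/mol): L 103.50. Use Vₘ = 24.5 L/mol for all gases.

2167 g

n(D) = 513.0 / 24.5 = 20.94 mol
n(E) = 25.80 mol
n/ν for D = 20.94/3 = 6.980
n/ν for E = 25.80/3 = 8.600
Smallest n/ν is D → limiting reagent.
n(L) = (3/3) × 20.94 = 20.94 mol
mass = 20.94 × 103.50 = 2167 g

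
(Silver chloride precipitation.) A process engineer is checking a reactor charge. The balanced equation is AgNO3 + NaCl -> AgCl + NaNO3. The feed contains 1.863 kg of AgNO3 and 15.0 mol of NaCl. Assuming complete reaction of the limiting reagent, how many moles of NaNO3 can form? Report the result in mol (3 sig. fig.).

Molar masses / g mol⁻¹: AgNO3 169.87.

n(AgNO3) = 1.863×1000 / 169.87 = 10.97 mol
n(NaCl) = 15.00 mol
n/ν → AgNO3: 10.97, NaCl: 15.00; AgNO3 is limiting.
n(NaNO3) = (1/1) × 10.97 = 10.97 mol

11.0 mol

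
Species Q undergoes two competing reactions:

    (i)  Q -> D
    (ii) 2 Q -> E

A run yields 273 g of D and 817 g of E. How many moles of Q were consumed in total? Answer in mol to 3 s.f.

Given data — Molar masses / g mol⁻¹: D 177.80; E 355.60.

n(D) = 273 / 177.80 = 1.535 mol
n(E) = 817 / 355.60 = 2.298 mol
n(Q) via (i) = (1/1)×1.535 = 1.535 mol
n(Q) via (ii) = (2/1)×2.298 = 4.596 mol
total n(Q) = 1.535 + 4.596 = 6.131 mol

6.13 mol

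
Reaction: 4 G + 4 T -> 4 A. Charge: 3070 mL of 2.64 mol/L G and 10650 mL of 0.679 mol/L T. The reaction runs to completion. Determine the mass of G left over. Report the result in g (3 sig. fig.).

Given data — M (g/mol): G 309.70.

n(G) = 2.64 × 3070/1000 = 8.105 mol
n(T) = 0.679 × 10650/1000 = 7.231 mol
n/ν for G = 8.105/4 = 2.026
n/ν for T = 7.231/4 = 1.808
Smallest n/ν is T → limiting reagent.
G consumed = (4/4) × 7.231 = 7.231 mol
G remaining = 8.105 − 7.231 = 0.8740 mol
mass = 0.8740 × 309.70 = 270.7 g

271 g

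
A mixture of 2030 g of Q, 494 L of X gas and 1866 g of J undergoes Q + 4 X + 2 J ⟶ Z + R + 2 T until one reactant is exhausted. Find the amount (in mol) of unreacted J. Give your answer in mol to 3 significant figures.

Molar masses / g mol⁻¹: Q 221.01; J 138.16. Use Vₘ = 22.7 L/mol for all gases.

n(Q) = 2030 / 221.01 = 9.185 mol
n(X) = 494.0 / 22.7 = 21.76 mol
n(J) = 1866 / 138.16 = 13.51 mol
n/ν for Q = 9.185/1 = 9.185
n/ν for X = 21.76/4 = 5.440
n/ν for J = 13.51/2 = 6.755
Smallest n/ν is X → limiting reagent.
J consumed = (2/4) × 21.76 = 10.88 mol
J remaining = 13.51 − 10.88 = 2.630 mol

2.63 mol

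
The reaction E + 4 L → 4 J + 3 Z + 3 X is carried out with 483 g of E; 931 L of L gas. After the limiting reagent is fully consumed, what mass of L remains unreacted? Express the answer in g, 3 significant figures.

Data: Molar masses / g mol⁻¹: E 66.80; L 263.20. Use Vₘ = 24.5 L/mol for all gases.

2390 g

n(E) = 483.0 / 66.80 = 7.231 mol
n(L) = 931.0 / 24.5 = 38.00 mol
n/ν → E: 7.231, L: 9.500; E is limiting.
L consumed = (4/1) × 7.231 = 28.92 mol
L remaining = 38.00 − 28.92 = 9.080 mol
mass = 9.080 × 263.20 = 2390 g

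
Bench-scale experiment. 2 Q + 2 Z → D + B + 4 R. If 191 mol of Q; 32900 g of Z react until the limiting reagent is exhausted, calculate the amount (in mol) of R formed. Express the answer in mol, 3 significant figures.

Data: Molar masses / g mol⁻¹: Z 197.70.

n(Q) = 191.0 mol
n(Z) = 32900 / 197.70 = 166.4 mol
n/ν → Q: 95.50, Z: 83.20; Z is limiting.
n(R) = (4/2) × 166.4 = 332.8 mol

333 mol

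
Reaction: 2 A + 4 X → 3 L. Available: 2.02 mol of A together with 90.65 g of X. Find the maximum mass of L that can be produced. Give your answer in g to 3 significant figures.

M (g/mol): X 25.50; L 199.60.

532 g

n(A) = 2.020 mol
n(X) = 90.65 / 25.50 = 3.555 mol
n/ν for A = 2.020/2 = 1.010
n/ν for X = 3.555/4 = 0.8888
Smallest n/ν is X → limiting reagent.
n(L) = (3/4) × 3.555 = 2.666 mol
mass = 2.666 × 199.60 = 532.1 g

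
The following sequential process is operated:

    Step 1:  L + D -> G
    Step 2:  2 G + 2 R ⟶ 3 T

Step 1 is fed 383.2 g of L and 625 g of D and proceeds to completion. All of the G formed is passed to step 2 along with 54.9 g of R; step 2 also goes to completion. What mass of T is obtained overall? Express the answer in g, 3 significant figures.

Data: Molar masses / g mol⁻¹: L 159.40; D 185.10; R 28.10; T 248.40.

Step 1:
n(L) = 383.2 / 159.40 = 2.404 mol
n(D) = 625.0 / 185.10 = 3.377 mol
n/ν for L = 2.404/1 = 2.404
n/ν for D = 3.377/1 = 3.377
Smallest n/ν is L → limiting reagent.
n(G) produced = (1/1) × 2.404 = 2.404 mol
Step 2:
n(G) available = 2.404 mol
n(R) = 54.90 / 28.10 = 1.954 mol
n/ν for G = 2.404/2 = 1.202
n/ν for R = 1.954/2 = 0.9770
Smallest n/ν is R → limiting reagent.
n(T) = (3/2) × 1.954 = 2.931 mol
mass = 2.931 × 248.40 = 728.1 g

728 g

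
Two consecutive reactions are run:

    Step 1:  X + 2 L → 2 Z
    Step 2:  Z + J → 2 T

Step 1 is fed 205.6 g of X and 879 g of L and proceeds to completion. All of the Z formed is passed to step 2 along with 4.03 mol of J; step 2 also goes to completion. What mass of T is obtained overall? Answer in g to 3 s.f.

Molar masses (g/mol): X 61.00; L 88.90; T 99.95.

Step 1:
n(X) = 205.6 / 61.00 = 3.370 mol
n(L) = 879.0 / 88.90 = 9.888 mol
n/ν for X = 3.370/1 = 3.370
n/ν for L = 9.888/2 = 4.944
Smallest n/ν is X → limiting reagent.
n(Z) produced = (2/1) × 3.370 = 6.740 mol
Step 2:
n(Z) available = 6.740 mol
n(J) = 4.030 mol
n/ν for Z = 6.740/1 = 6.740
n/ν for J = 4.030/1 = 4.030
Smallest n/ν is J → limiting reagent.
n(T) = (2/1) × 4.030 = 8.060 mol
mass = 8.060 × 99.95 = 805.6 g

806 g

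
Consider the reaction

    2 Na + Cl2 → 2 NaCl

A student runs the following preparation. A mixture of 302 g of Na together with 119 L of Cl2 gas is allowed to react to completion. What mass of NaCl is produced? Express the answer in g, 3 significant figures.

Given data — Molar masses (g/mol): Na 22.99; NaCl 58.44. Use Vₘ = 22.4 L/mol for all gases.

n(Na) = 302.0 / 22.99 = 13.14 mol
n(Cl2) = 119.0 / 22.4 = 5.313 mol
n/ν → Na: 6.570, Cl2: 5.313; Cl2 is limiting.
n(NaCl) = (2/1) × 5.313 = 10.63 mol
mass = 10.63 × 58.44 = 621.2 g

621 g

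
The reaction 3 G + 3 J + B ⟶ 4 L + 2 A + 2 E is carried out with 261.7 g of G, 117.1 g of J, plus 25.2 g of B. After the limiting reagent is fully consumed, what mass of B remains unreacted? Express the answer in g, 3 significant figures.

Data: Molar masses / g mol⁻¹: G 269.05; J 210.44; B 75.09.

11.3 g

n(G) = 261.7 / 269.05 = 0.9727 mol
n(J) = 117.1 / 210.44 = 0.5565 mol
n(B) = 25.20 / 75.09 = 0.3356 mol
n/ν for G = 0.9727/3 = 0.3242
n/ν for J = 0.5565/3 = 0.1855
n/ν for B = 0.3356/1 = 0.3356
Smallest n/ν is J → limiting reagent.
B consumed = (1/3) × 0.5565 = 0.1855 mol
B remaining = 0.3356 − 0.1855 = 0.1501 mol
mass = 0.1501 × 75.09 = 11.27 g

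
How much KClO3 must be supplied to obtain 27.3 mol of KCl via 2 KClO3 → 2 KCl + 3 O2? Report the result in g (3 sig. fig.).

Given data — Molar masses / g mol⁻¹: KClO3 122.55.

3350 g

n(KCl) = 27.30 mol
n(KClO3) = (2/2) × 27.30 = 27.30 mol
mass = 27.30 × 122.55 = 3346 g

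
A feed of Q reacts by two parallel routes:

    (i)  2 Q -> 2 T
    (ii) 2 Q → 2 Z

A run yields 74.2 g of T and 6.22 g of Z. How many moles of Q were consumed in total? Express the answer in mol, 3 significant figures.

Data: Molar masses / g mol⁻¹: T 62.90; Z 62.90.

1.28 mol

n(T) = 74.2 / 62.90 = 1.180 mol
n(Z) = 6.22 / 62.90 = 0.09889 mol
n(Q) via (i) = (2/2)×1.180 = 1.180 mol
n(Q) via (ii) = (2/2)×0.09889 = 0.09889 mol
total n(Q) = 1.180 + 0.09889 = 1.279 mol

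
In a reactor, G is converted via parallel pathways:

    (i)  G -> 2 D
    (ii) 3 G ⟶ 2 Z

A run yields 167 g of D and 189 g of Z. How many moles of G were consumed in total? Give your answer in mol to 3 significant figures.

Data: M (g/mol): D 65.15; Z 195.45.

n(D) = 167 / 65.15 = 2.563 mol
n(Z) = 189 / 195.45 = 0.9670 mol
n(G) via (i) = (1/2)×2.563 = 1.282 mol
n(G) via (ii) = (3/2)×0.9670 = 1.451 mol
total n(G) = 1.282 + 1.451 = 2.733 mol

2.73 mol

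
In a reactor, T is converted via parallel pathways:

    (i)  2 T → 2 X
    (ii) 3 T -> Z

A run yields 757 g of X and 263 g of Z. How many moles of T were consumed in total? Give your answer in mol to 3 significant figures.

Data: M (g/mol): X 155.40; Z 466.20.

n(X) = 757 / 155.40 = 4.871 mol
n(Z) = 263 / 466.20 = 0.5641 mol
n(T) via (i) = (2/2)×4.871 = 4.871 mol
n(T) via (ii) = (3/1)×0.5641 = 1.692 mol
total n(T) = 4.871 + 1.692 = 6.563 mol

6.56 mol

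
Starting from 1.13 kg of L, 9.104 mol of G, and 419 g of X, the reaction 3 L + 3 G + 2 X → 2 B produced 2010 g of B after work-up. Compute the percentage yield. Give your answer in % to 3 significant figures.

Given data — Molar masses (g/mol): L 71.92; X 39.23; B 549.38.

60.3 %

n(L) = 1.130×1000 / 71.92 = 15.71 mol
n(G) = 9.104 mol
n(X) = 419.0 / 39.23 = 10.68 mol
n/ν for L = 15.71/3 = 5.237
n/ν for G = 9.104/3 = 3.035
n/ν for X = 10.68/2 = 5.340
Smallest n/ν is G → limiting reagent.
theoretical n(B) = (2/3) × 9.104 = 6.069 mol → 3334 g
% yield = 2010 / 3334 × 100 = 60.29 %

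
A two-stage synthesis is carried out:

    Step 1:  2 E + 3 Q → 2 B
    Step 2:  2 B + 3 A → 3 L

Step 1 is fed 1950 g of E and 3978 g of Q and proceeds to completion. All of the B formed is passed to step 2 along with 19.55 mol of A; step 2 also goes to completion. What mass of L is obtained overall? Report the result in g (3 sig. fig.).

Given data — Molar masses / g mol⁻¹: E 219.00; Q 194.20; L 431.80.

Step 1:
n(E) = 1950 / 219.00 = 8.904 mol
n(Q) = 3978 / 194.20 = 20.48 mol
n/ν → E: 4.452, Q: 6.827; E is limiting.
n(B) produced = (2/2) × 8.904 = 8.904 mol
Step 2:
n(B) available = 8.904 mol
n(A) = 19.55 mol
n/ν → B: 4.452, A: 6.517; B is limiting.
n(L) = (3/2) × 8.904 = 13.36 mol
mass = 13.36 × 431.80 = 5769 g

5770 g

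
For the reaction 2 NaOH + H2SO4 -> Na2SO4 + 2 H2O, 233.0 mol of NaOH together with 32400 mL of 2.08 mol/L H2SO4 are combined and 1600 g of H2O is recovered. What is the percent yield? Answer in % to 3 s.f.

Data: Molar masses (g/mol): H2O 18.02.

65.9 %

n(NaOH) = 233.0 mol
n(H2SO4) = 2.08 × 32400/1000 = 67.39 mol
n/ν → NaOH: 116.5, H2SO4: 67.39; H2SO4 is limiting.
theoretical n(H2O) = (2/1) × 67.39 = 134.8 mol → 2429 g
% yield = 1600 / 2429 × 100 = 65.87 %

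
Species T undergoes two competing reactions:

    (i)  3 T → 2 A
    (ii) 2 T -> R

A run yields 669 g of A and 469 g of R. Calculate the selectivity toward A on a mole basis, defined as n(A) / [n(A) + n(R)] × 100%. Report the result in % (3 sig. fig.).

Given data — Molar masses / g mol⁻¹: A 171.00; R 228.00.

n(A) = 669 / 171.00 = 3.912 mol
n(R) = 469 / 228.00 = 2.057 mol
selectivity = 3.912/(3.912+2.057) × 100 = 65.54 %

65.5 %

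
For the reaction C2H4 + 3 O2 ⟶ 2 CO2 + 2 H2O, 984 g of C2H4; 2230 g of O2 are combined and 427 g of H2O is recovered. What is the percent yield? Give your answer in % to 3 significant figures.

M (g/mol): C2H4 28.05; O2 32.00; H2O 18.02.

51.0 %

n(C2H4) = 984.0 / 28.05 = 35.08 mol
n(O2) = 2230 / 32.00 = 69.69 mol
n/ν for C2H4 = 35.08/1 = 35.08
n/ν for O2 = 69.69/3 = 23.23
Smallest n/ν is O2 → limiting reagent.
theoretical n(H2O) = (2/3) × 69.69 = 46.46 mol → 837.2 g
% yield = 427 / 837.2 × 100 = 51.00 %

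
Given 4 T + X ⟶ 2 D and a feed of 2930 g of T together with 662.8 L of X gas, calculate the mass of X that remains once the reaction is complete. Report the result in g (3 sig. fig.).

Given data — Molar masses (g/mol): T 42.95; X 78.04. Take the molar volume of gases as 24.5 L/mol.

780 g

n(T) = 2930 / 42.95 = 68.22 mol
n(X) = 662.8 / 24.5 = 27.05 mol
n/ν → T: 17.06, X: 27.05; T is limiting.
X consumed = (1/4) × 68.22 = 17.06 mol
X remaining = 27.05 − 17.06 = 9.990 mol
mass = 9.990 × 78.04 = 779.6 g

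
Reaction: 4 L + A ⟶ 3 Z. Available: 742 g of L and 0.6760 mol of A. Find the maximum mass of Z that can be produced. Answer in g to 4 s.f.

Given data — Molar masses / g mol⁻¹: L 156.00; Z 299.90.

n(L) = 742.0 / 156.00 = 4.756 mol
n(A) = 0.6760 mol
n/ν → L: 1.189, A: 0.6760; A is limiting.
n(Z) = (3/1) × 0.6760 = 2.028 mol
mass = 2.028 × 299.90 = 608.2 g

608.2 g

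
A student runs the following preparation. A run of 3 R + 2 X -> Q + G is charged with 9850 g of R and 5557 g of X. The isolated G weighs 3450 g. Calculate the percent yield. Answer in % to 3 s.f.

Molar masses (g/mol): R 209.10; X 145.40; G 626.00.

n(R) = 9850 / 209.10 = 47.11 mol
n(X) = 5557 / 145.40 = 38.22 mol
n/ν for R = 47.11/3 = 15.70
n/ν for X = 38.22/2 = 19.11
Smallest n/ν is R → limiting reagent.
theoretical n(G) = (1/3) × 47.11 = 15.70 mol → 9828 g
% yield = 3450 / 9828 × 100 = 35.10 %

35.1 %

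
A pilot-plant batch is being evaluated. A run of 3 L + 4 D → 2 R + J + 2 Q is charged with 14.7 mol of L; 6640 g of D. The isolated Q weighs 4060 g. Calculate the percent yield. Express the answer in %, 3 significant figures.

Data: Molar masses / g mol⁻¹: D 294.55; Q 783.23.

n(L) = 14.70 mol
n(D) = 6640 / 294.55 = 22.54 mol
n/ν for L = 14.70/3 = 4.900
n/ν for D = 22.54/4 = 5.635
Smallest n/ν is L → limiting reagent.
theoretical n(Q) = (2/3) × 14.70 = 9.800 mol → 7676 g
% yield = 4060 / 7676 × 100 = 52.89 %

52.9 %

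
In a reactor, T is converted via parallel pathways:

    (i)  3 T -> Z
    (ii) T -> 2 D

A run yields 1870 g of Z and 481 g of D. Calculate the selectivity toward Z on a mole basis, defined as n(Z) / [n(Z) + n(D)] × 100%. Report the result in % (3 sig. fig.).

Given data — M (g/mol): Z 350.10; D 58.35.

n(Z) = 1870 / 350.10 = 5.341 mol
n(D) = 481 / 58.35 = 8.243 mol
selectivity = 5.341/(5.341+8.243) × 100 = 39.32 %

39.3 %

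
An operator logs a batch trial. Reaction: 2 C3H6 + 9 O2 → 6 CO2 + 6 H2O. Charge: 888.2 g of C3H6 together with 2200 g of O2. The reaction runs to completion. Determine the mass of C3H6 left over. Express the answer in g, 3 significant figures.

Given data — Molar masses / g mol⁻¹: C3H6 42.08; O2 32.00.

245 g

n(C3H6) = 888.2 / 42.08 = 21.11 mol
n(O2) = 2200 / 32.00 = 68.75 mol
n/ν for C3H6 = 21.11/2 = 10.56
n/ν for O2 = 68.75/9 = 7.639
Smallest n/ν is O2 → limiting reagent.
C3H6 consumed = (2/9) × 68.75 = 15.28 mol
C3H6 remaining = 21.11 − 15.28 = 5.830 mol
mass = 5.830 × 42.08 = 245.3 g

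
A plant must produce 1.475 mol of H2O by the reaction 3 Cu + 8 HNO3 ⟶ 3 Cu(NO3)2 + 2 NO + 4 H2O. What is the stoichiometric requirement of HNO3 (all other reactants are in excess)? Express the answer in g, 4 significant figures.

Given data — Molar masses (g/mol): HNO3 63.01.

n(H2O) = 1.475 mol
n(HNO3) = (8/4) × 1.475 = 2.950 mol
mass = 2.950 × 63.01 = 185.9 g

185.9 g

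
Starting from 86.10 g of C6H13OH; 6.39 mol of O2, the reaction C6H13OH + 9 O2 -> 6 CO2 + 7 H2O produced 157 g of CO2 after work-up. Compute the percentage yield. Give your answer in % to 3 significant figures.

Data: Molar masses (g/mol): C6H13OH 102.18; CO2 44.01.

83.7 %

n(C6H13OH) = 86.10 / 102.18 = 0.8426 mol
n(O2) = 6.390 mol
n/ν for C6H13OH = 0.8426/1 = 0.8426
n/ν for O2 = 6.390/9 = 0.7100
Smallest n/ν is O2 → limiting reagent.
theoretical n(CO2) = (6/9) × 6.390 = 4.260 mol → 187.5 g
% yield = 157 / 187.5 × 100 = 83.73 %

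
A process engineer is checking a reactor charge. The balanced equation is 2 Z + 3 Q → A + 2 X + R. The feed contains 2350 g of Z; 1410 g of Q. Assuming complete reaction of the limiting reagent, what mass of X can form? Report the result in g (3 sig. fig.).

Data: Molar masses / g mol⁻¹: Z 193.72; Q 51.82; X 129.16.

1570 g

n(Z) = 2350 / 193.72 = 12.13 mol
n(Q) = 1410 / 51.82 = 27.21 mol
n/ν → Z: 6.065, Q: 9.070; Z is limiting.
n(X) = (2/2) × 12.13 = 12.13 mol
mass = 12.13 × 129.16 = 1567 g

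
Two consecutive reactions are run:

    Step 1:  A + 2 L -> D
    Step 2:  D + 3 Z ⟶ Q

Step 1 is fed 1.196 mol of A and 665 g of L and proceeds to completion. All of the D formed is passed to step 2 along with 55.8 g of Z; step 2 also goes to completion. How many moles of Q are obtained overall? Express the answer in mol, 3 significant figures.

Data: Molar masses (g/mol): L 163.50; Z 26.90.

Step 1:
n(A) = 1.196 mol
n(L) = 665.0 / 163.50 = 4.067 mol
n/ν → A: 1.196, L: 2.034; A is limiting.
n(D) produced = (1/1) × 1.196 = 1.196 mol
Step 2:
n(D) available = 1.196 mol
n(Z) = 55.80 / 26.90 = 2.074 mol
n/ν → D: 1.196, Z: 0.6913; Z is limiting.
n(Q) = (1/3) × 2.074 = 0.6913 mol

0.691 mol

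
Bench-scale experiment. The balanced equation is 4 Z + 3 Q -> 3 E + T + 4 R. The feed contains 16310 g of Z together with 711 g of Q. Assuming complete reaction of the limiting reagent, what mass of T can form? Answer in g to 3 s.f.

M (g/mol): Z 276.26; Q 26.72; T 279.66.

n(Z) = 16310 / 276.26 = 59.04 mol
n(Q) = 711.0 / 26.72 = 26.61 mol
n/ν for Z = 59.04/4 = 14.76
n/ν for Q = 26.61/3 = 8.870
Smallest n/ν is Q → limiting reagent.
n(T) = (1/3) × 26.61 = 8.870 mol
mass = 8.870 × 279.66 = 2481 g

2480 g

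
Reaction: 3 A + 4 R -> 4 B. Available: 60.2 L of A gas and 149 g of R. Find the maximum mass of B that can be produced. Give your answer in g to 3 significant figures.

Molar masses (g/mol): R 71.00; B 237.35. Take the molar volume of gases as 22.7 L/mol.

n(A) = 60.20 / 22.7 = 2.652 mol
n(R) = 149.0 / 71.00 = 2.099 mol
n/ν → A: 0.8840, R: 0.5248; R is limiting.
n(B) = (4/4) × 2.099 = 2.099 mol
mass = 2.099 × 237.35 = 498.2 g

498 g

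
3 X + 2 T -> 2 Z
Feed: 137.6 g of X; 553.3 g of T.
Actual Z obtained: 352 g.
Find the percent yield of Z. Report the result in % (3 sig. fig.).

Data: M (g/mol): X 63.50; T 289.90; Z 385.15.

n(X) = 137.6 / 63.50 = 2.167 mol
n(T) = 553.3 / 289.90 = 1.909 mol
n/ν for X = 2.167/3 = 0.7223
n/ν for T = 1.909/2 = 0.9545
Smallest n/ν is X → limiting reagent.
theoretical n(Z) = (2/3) × 2.167 = 1.445 mol → 556.5 g
% yield = 352 / 556.5 × 100 = 63.25 %

63.3 %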